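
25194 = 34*741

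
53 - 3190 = -3137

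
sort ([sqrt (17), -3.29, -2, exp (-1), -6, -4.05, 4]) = [-6, -4.05, -3.29, -2, exp (-1), 4, sqrt (17)]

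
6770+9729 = 16499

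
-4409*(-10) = 44090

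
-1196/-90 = 13 + 13/45 ≈ 13.29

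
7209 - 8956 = -1747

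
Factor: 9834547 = 23^1*41^1*10429^1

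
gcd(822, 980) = 2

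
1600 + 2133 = 3733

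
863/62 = 13+57/62 ≈ 13.92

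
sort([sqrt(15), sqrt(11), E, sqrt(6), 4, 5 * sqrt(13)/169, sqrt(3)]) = [5 * sqrt(13)/169, sqrt(3), sqrt(6), E, sqrt(11), sqrt(15), 4]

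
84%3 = 0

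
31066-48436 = -17370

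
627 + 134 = 761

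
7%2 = 1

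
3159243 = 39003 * 81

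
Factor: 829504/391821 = 2^6*3^(-1)*13^1*131^(-1) = 832/393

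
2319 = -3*(-773)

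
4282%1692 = 898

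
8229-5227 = 3002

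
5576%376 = 312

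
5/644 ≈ 0.00776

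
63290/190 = 333 + 2/19 ≈ 333.11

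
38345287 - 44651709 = -6306422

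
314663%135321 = 44021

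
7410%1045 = 95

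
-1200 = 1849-3049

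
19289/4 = 4822 + 1/4 = 4822.25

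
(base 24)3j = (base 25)3g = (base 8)133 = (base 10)91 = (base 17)56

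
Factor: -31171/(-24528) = 2^(-4) * 3^(-1) * 61^1 = 61/48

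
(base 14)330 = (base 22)16e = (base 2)1001110110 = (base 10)630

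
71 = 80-9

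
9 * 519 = 4671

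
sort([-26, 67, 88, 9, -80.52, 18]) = [-80.52, -26, 9, 18, 67, 88]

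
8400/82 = 4200/41 ≈ 102.44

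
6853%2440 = 1973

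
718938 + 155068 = 874006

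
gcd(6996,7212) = 12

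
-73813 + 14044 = -59769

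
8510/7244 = 4255/3622 ≈ 1.17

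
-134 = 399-533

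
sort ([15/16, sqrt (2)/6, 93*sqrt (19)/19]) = [sqrt (2)/6, 15/16, 93*sqrt (19)/19]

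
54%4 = 2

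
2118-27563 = -25445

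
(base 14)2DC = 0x24A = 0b1001001010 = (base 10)586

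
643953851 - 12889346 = 631064505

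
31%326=31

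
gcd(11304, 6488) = 8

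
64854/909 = 71+35/101≈71.35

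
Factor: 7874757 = 3^2*11^1*17^1*4679^1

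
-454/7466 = -227/3733 ≈ -0.0608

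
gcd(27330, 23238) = 6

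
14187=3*4729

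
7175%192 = 71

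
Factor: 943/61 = 23^1*41^1*61^(-1)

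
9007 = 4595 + 4412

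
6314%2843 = 628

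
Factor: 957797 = 17^1*103^1*547^1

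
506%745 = 506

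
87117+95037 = 182154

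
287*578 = 165886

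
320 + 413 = 733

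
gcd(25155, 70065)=45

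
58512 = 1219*48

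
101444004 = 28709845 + 72734159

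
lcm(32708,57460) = 2126020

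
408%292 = 116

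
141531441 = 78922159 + 62609282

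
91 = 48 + 43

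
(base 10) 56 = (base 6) 132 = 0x38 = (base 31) 1p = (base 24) 28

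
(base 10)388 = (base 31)cg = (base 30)cs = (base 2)110000100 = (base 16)184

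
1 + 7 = 8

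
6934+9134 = 16068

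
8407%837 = 37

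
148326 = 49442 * 3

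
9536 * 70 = 667520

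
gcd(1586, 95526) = 122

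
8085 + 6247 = 14332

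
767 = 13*59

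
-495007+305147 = -189860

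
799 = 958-159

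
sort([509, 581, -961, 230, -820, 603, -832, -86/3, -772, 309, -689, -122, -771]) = [-961, -832, -820, -772, -771, -689, -122, -86/3, 230, 309, 509, 581, 603]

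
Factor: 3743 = 19^1*197^1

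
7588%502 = 58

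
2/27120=1/13560 ≈ 0.0000737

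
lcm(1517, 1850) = 75850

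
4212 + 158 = 4370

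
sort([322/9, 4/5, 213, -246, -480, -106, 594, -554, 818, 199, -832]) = [-832, -554, -480, -246, -106, 4/5, 322/9, 199, 213, 594, 818]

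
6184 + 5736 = 11920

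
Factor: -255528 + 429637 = 13^1*59^1*227^1 = 174109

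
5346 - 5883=-537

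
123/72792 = 41/24264 ≈ 0.00169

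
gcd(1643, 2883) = 31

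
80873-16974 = 63899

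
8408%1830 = 1088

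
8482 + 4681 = 13163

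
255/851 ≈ 0.300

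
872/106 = 436/53 ≈ 8.23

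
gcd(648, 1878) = 6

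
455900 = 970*470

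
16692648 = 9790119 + 6902529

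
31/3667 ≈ 0.00845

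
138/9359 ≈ 0.0147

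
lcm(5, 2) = 10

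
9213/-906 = -3071/302 ≈ -10.17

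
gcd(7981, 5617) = 1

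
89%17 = 4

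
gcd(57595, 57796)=1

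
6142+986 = 7128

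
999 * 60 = 59940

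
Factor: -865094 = -1*2^1*149^1*2903^1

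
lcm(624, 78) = 624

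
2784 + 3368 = 6152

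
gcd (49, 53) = 1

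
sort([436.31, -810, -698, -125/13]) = [-810, -698, -125/13, 436.31]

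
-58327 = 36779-95106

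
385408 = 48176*8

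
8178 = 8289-111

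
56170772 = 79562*706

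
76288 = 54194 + 22094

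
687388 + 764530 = 1451918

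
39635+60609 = 100244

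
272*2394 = 651168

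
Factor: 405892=2^2*17^1*47^1*127^1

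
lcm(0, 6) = 0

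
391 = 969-578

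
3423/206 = 16 + 127/206 ≈ 16.62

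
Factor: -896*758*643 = -1*2^8*7^1*379^1*643^1 = -436705024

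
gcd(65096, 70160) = 8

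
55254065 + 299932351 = 355186416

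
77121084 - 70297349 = 6823735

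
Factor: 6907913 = 89^1*77617^1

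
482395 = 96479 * 5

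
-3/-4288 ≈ 0.000700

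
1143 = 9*127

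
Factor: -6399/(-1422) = 2^(-1) * 3^2 = 9/2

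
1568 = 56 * 28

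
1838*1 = 1838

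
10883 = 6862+4021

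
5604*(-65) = -364260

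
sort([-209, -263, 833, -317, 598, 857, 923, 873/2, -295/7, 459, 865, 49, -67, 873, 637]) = [-317, -263, -209, -67, -295/7, 49, 873/2, 459, 598, 637, 833, 857, 865, 873, 923]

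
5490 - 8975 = -3485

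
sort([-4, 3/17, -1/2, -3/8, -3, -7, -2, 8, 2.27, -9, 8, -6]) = [-9, -7, -6, -4, -3, -2, -1/2, -3/8, 3/17, 2.27, 8, 8]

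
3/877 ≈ 0.00342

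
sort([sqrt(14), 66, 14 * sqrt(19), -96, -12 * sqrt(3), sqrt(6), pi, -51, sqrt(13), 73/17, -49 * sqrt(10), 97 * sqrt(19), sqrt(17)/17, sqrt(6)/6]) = [-49 * sqrt(10), -96, -51, -12 * sqrt(3), sqrt(17)/17, sqrt(6)/6, sqrt(6), pi, sqrt(13), sqrt(14), 73/17, 14 * sqrt(19), 66, 97 * sqrt(19)]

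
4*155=620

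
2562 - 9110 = -6548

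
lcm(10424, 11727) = 93816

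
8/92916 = 2/23229 ≈ 0.0000861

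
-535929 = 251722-787651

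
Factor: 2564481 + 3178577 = 2^1*1451^1*1979^1 = 5743058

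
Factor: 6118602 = 2^1*3^1*7^1*145681^1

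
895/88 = 10+15/88 ≈ 10.17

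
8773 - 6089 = 2684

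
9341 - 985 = 8356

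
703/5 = 140+3/5 = 140.60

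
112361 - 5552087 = -5439726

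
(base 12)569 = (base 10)801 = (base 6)3413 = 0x321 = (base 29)ri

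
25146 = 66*381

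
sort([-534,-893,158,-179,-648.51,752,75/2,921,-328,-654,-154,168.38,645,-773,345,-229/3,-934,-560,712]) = [-934,-893,-773,-654,-648.51,-560,-534,-328,-179,-154,-229/3,75/2,158,168.38,345,645,712,752,921]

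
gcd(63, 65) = 1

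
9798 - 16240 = -6442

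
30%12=6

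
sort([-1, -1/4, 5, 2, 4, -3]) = [-3, -1, -1/4, 2, 4, 5]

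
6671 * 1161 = 7745031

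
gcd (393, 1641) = 3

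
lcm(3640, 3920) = 50960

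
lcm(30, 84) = 420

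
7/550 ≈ 0.0127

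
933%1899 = 933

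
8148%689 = 569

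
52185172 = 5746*9082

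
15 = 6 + 9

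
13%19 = 13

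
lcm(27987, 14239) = 811623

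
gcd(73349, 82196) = 1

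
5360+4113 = 9473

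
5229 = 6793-1564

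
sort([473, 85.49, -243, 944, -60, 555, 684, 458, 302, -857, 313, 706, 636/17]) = [-857, -243, -60, 636/17, 85.49, 302, 313, 458, 473, 555, 684, 706, 944]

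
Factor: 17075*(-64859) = -1*5^2*79^1*683^1*821^1 = -1107467425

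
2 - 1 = 1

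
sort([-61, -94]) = [-94, -61]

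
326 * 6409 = 2089334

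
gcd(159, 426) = 3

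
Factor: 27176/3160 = 5^(-1) * 43^1 = 43/5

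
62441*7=437087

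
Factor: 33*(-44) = -1*2^2*3^1*11^2 = -1452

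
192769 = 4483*43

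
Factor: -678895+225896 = -1*17^1*26647^1 = -452999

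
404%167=70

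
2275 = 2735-460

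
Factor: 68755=5^1 * 13751^1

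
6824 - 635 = 6189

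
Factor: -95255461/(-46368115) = 5^(-1)*7^2*23^(-1)*127^1*191^(-1)*2111^(-1)*15307^1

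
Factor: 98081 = 98081^1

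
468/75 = 156/25 = 6.24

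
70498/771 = 91 + 337/771 ≈ 91.44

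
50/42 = 25/21≈1.19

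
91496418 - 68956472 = 22539946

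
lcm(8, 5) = 40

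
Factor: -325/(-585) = 3^(-2)*5^1 = 5/9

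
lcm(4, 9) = 36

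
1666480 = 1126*1480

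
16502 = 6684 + 9818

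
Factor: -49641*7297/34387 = -1*3^1*137^(-1)*251^(-1)*7297^1*16547^1 = -362230377/34387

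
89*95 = 8455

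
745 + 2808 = 3553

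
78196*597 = 46683012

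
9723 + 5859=15582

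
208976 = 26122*8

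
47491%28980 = 18511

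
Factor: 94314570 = 2^1*3^1*5^1*7^1*449117^1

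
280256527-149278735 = 130977792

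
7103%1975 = 1178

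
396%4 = 0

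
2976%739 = 20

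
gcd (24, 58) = 2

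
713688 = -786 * (-908)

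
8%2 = 0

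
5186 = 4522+664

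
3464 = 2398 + 1066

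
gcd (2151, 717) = 717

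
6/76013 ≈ 0.0000789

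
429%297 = 132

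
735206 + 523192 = 1258398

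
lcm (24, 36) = 72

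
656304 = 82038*8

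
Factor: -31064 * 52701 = -1 * 2^3 * 3^1 * 11^2 * 353^1 * 1597^1 = -1637103864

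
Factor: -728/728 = -1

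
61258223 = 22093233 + 39164990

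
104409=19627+84782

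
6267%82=35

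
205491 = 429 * 479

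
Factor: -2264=-1*2^3*283^1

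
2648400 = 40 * 66210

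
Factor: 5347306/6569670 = 3^(-1)*5^(-1)*218989^(-1)*2673653^1 = 2673653/3284835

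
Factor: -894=-1 * 2^1 * 3^1 * 149^1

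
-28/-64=7/16 ≈ 0.438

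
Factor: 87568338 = 2^1 * 3^1 * 11^1 * 13^1 * 102061^1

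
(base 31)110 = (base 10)992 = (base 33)u2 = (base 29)156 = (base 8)1740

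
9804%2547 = 2163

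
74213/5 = 14842+3/5 = 14842.60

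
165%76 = 13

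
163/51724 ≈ 0.00315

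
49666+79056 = 128722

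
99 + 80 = 179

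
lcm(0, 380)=0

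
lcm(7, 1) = 7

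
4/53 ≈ 0.0755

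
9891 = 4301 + 5590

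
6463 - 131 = 6332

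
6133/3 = 2044 + 1/3 ≈ 2044.33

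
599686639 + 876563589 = 1476250228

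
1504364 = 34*44246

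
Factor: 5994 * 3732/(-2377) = -1 * 2^3 * 3^5 * 37^1 * 311^1 * 2377^(-1) = -22369608/2377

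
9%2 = 1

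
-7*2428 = -16996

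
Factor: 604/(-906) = -1*2^1*3^(-1) = -2/3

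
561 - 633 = -72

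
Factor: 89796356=2^2 * 13^1 * 19^1 * 90887^1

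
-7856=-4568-3288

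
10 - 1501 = -1491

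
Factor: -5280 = -1 * 2^5 * 3^1 * 5^1 * 11^1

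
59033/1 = 59033 = 59033.00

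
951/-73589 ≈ -0.0129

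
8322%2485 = 867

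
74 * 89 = 6586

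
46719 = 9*5191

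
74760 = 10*7476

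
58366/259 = 225 + 13/37 ≈ 225.35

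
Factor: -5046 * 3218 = -1 * 2^2 * 3^1 * 29^2 * 1609^1 = -16238028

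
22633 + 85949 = 108582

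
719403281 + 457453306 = 1176856587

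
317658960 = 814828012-497169052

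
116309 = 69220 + 47089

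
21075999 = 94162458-73086459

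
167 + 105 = 272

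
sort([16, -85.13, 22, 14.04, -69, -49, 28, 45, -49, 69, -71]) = [-85.13, -71, -69, -49, -49, 14.04, 16, 22, 28, 45, 69]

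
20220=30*674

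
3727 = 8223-4496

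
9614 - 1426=8188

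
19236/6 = 3206 = 3206.00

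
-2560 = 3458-6018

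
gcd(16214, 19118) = 242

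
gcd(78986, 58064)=2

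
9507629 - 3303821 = 6203808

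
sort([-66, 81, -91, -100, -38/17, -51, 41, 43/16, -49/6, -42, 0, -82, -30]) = [-100, -91, -82, -66, -51, -42, -30, -49/6, -38/17, 0, 43/16, 41, 81]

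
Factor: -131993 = -1*19^1*6947^1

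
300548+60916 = 361464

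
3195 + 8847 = 12042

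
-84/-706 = 42/353 ≈ 0.119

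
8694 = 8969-275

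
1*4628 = 4628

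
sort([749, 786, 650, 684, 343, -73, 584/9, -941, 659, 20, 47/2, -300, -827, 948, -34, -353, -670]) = [-941, -827, -670, -353, -300, -73, -34, 20, 47/2, 584/9, 343, 650, 659, 684, 749, 786, 948]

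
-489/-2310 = 163/770 ≈ 0.212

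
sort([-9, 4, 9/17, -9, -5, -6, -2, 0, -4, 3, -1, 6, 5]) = [-9, -9, -6, -5, -4, -2, -1, 0, 9/17, 3, 4, 5, 6]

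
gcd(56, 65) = 1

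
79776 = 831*96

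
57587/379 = 151 + 358/379 ≈ 151.94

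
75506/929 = 81 + 257/929 ≈ 81.28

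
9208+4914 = 14122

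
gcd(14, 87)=1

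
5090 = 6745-1655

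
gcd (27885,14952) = 3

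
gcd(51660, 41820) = 2460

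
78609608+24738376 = 103347984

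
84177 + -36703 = 47474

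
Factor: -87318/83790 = -1*3^2*5^(-1)*11^1*19^(-1) = -99/95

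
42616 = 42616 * 1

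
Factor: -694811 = -1 * 13^1 * 19^1 * 29^1 * 97^1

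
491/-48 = -10 - 11/48≈-10.23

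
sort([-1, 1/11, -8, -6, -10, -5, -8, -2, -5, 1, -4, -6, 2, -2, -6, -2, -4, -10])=[-10, -10, -8, -8, -6, -6, -6, -5, -5, -4, -4, -2, -2, -2, -1, 1/11, 1, 2]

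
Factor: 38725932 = 2^2*3^1*7^1*17^1*47^1*577^1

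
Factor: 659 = 659^1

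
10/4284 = 5/2142 ≈ 0.00233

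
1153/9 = 128 + 1/9≈128.11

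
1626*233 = 378858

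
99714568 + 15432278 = 115146846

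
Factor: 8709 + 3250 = 11959^1 = 11959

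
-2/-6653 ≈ 0.000301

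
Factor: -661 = -1*661^1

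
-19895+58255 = 38360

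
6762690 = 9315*726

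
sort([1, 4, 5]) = [1, 4, 5]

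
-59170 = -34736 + -24434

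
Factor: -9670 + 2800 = -1 * 2^1 * 3^1 * 5^1 * 229^1 = -6870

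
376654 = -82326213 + 82702867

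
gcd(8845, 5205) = 5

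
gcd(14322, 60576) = 6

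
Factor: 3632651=11^1*330241^1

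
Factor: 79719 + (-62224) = 5^1*3499^1 = 17495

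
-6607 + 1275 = -5332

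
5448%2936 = 2512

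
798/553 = 1 + 35/79 ≈ 1.44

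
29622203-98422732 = -68800529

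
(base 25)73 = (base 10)178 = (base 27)6g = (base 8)262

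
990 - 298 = 692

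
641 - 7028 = -6387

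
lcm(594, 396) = 1188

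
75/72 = 1+1/24 ≈ 1.04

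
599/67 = 8 + 63/67 ≈ 8.94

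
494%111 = 50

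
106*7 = 742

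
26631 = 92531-65900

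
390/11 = 35+5/11≈35.45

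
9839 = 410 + 9429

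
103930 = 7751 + 96179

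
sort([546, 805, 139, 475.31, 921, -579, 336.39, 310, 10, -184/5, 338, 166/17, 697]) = [-579, -184/5, 166/17, 10, 139, 310, 336.39, 338, 475.31, 546, 697, 805, 921]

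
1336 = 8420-7084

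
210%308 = 210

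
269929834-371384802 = -101454968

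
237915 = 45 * 5287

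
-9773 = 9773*(-1)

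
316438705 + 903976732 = 1220415437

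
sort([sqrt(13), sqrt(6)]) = [sqrt(6), sqrt(13)]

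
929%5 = 4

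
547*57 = 31179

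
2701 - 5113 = -2412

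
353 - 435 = -82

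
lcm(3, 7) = 21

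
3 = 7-4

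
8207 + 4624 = 12831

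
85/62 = 1 + 23/62 ≈ 1.37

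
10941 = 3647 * 3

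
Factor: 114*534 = 2^2*3^2*19^1*89^1 = 60876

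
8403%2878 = 2647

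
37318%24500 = 12818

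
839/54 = 15 + 29/54 ≈ 15.54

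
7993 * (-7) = -55951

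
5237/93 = 56 + 29/93 ≈ 56.31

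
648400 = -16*(-40525)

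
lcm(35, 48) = 1680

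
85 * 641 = 54485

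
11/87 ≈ 0.126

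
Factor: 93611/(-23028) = -1 * 2^(-2) * 3^(-1) * 7^1 * 19^(-1) * 43^1 * 101^(-1) * 311^1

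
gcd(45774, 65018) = 2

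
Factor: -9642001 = -1 * 1187^1 * 8123^1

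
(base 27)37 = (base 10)88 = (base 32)2o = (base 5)323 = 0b1011000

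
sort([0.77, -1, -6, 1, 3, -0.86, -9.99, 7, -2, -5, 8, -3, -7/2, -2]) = [-9.99, -6, -5, -7/2, -3, -2, -2, -1, -0.86, 0.77, 1, 3, 7, 8]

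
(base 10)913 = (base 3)1020211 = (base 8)1621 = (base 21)21a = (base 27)16m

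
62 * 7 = 434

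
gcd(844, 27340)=4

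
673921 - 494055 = 179866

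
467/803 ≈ 0.582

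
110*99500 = 10945000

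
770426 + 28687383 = 29457809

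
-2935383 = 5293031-8228414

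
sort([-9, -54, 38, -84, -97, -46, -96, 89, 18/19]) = [-97, -96, -84, -54, -46, -9, 18/19, 38, 89]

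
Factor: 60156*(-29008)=-1*2^6*3^3*7^2*37^1*557^1=-1745005248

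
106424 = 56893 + 49531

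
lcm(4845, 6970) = 397290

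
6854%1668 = 182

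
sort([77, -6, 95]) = [-6, 77, 95]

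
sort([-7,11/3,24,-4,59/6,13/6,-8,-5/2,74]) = [-8,-7,-4,-5/2,13/6,11/3,59/6,24,74]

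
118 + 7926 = 8044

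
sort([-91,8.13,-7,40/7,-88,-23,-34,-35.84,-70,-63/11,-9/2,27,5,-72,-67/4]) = [-91,-88,-72,-70,-35.84,-34,-23,-67/4,-7,-63/11,-9/2,5,40/7,8.13,27]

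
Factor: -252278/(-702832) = 2^(-3) * 109^(-1) * 313^1 = 313/872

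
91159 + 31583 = 122742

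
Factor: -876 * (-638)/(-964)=-1 * 2^1 * 3^1 * 11^1 * 29^1 * 73^1 * 241^(-1)=-139722/241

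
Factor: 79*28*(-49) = -1*2^2*7^3*79^1 = -108388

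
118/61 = 1 + 57/61 ≈ 1.93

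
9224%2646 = 1286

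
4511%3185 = 1326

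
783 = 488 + 295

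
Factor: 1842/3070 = 3^1*5^(-1) = 3/5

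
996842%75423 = 16343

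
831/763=1+68/763 ≈ 1.09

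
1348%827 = 521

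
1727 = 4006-2279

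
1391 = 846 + 545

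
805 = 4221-3416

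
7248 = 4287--2961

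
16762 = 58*289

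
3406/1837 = 1 + 1569/1837 ≈ 1.85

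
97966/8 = 12245 + 3/4 = 12245.75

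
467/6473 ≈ 0.0721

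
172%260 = 172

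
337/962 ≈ 0.350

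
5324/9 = 591+5/9≈591.56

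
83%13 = 5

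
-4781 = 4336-9117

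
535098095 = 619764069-84665974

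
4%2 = 0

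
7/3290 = 1/470 ≈ 0.00213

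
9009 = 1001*9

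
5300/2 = 2650 = 2650.00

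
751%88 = 47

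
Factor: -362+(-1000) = -1*2^1*3^1*227^1 = -1362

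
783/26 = 30+3/26 ≈ 30.12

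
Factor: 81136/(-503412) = -1 * 2^2 * 3^(-1) * 7^(-1) * 11^1 * 13^(-1) = -44/273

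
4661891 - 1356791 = 3305100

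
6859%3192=475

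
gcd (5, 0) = 5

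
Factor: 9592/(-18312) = -1*3^(-1)*7^(-1)*11^1 = -11/21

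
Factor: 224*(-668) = -1*2^7*7^1*167^1 = -149632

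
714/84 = 17/2 = 8.50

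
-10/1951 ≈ -0.00513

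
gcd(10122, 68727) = 3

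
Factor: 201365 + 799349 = 2^1 * 11^1 * 13^1 * 3499^1 = 1000714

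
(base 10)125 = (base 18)6h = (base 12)a5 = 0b1111101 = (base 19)6b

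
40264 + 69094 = 109358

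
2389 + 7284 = 9673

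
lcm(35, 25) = 175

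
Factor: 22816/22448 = 2^1*31^1*61^(-1) = 62/61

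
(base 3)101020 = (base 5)2101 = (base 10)276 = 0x114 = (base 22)cc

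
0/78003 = 0 = 0.00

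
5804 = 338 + 5466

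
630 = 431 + 199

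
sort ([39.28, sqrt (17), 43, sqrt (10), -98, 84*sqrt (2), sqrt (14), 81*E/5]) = [-98, sqrt (10), sqrt (14), sqrt (17), 39.28, 43, 81*E/5, 84*sqrt (2)]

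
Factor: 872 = 2^3 * 109^1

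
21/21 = 1 = 1.00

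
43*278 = 11954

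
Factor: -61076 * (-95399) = 2^2 * 19^1 * 5021^1 * 15269^1 = 5826589324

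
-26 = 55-81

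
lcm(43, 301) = 301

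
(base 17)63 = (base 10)105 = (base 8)151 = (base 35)30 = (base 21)50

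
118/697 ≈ 0.169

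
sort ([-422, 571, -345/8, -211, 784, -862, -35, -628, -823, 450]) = [-862, -823, -628, -422, -211, -345/8, -35, 450, 571, 784]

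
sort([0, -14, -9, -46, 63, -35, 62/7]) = [-46, -35, -14, -9, 0, 62/7, 63]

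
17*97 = 1649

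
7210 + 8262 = 15472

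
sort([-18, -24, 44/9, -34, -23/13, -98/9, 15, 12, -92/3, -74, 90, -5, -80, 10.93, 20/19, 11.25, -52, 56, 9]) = [-80, -74, -52, -34, -92/3, -24, -18, -98/9, -5, -23/13, 20/19, 44/9, 9, 10.93, 11.25, 12, 15, 56, 90]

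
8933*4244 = 37911652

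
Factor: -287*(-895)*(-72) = -1*2^3*3^2*5^1*7^1*41^1*179^1 = -18494280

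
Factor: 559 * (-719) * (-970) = 2^1 * 5^1 * 13^1 * 43^1 * 97^1 * 719^1 = 389863370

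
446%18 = 14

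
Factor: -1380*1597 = -1*2^2*3^1*5^1*23^1*1597^1 = -2203860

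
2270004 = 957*2372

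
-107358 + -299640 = -406998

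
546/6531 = 26/311 ≈ 0.0836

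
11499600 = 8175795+3323805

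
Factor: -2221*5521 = -1*2221^1*5521^1 = -12262141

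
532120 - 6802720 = -6270600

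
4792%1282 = 946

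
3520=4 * 880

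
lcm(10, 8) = 40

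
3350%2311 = 1039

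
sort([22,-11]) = [-11,22]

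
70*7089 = 496230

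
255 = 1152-897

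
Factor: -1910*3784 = -1*2^4*5^1*11^1*43^1*191^1 = -7227440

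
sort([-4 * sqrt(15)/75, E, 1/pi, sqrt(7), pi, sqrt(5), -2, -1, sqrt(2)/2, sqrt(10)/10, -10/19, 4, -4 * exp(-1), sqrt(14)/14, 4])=[-2, -4 * exp(-1), -1, -10/19, -4 * sqrt(15)/75, sqrt(14)/14, sqrt(10)/10, 1/pi, sqrt(2)/2, sqrt(5), sqrt(7), E, pi, 4, 4]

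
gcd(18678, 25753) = 283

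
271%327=271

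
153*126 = 19278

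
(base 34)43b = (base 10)4737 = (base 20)bgh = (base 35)3uc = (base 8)11201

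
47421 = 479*99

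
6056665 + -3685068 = 2371597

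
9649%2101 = 1245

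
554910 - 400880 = 154030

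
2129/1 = 2129 = 2129.00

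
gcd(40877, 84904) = 1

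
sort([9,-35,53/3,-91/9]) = [-35,-91/9,9,53/3]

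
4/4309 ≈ 0.000928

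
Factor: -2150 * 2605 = -1 * 2^1 * 5^3 * 43^1 * 521^1 = -5600750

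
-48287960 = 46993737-95281697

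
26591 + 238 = 26829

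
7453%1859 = 17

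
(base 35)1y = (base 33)23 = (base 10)69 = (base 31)27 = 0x45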